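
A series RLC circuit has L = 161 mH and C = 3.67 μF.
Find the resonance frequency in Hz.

Step 1 — Resonance condition Im(Z)=0 gives ω₀ = 1/√(LC).
Step 2 — ω₀ = 1/√(0.161·3.67e-06) = 1301 rad/s.
Step 3 — f₀ = ω₀/(2π) = 207 Hz.

f₀ = 207 Hz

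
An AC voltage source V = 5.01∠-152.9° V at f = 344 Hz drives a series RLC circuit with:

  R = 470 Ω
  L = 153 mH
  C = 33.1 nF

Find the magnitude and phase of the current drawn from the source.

Step 1 — Angular frequency: ω = 2π·f = 2π·344 = 2161 rad/s.
Step 2 — Component impedances:
  R: Z = R = 470 Ω
  L: Z = jωL = j·2161·0.153 = 0 + j330.7 Ω
  C: Z = 1/(jωC) = -j/(ω·C) = 0 - j1.398e+04 Ω
Step 3 — Series combination: Z_total = R + L + C = 470 - j1.365e+04 Ω = 1.366e+04∠-88.0° Ω.
Step 4 — Source phasor: V = 5.01∠-152.9° V = -4.46 - j2.282 V.
Step 5 — Ohm's law: I = V / Z_total = (-4.46 - j2.282) / (470 - j1.365e+04) = 0.0001558 - j0.0003322 A.
Step 6 — Convert to polar: |I| = 0.0003669 A, ∠I = -64.9°.

I = 0.0003669∠-64.9° A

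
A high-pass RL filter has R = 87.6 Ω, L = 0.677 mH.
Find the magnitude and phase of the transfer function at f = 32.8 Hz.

Step 1 — Angular frequency: ω = 2π·32.8 = 206.1 rad/s.
Step 2 — Transfer function: H(jω) = jωL/(R + jωL).
Step 3 — Numerator jωL = j·0.1395; denominator R + jωL = 87.6 + j0.1395.
Step 4 — H = 2.537e-06 + j0.001593.
Step 5 — Magnitude: |H| = 0.001593 (-56.0 dB); phase: φ = 89.9°.

|H| = 0.001593 (-56.0 dB), φ = 89.9°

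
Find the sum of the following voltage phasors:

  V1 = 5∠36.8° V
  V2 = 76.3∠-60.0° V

Step 1 — Convert each phasor to rectangular form:
  V1 = 5·(cos(36.8°) + j·sin(36.8°)) = 4.004 + j2.995 V
  V2 = 76.3·(cos(-60.0°) + j·sin(-60.0°)) = 38.15 - j66.08 V
Step 2 — Sum components: V_total = 42.15 - j63.08 V.
Step 3 — Convert to polar: |V_total| = 75.87 V, ∠V_total = -56.2°.

V_total = 75.87∠-56.2° V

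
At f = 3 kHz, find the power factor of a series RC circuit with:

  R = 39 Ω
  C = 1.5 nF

Step 1 — Angular frequency: ω = 2π·f = 2π·3000 = 1.885e+04 rad/s.
Step 2 — Component impedances:
  R: Z = R = 39 Ω
  C: Z = 1/(jωC) = -j/(ω·C) = 0 - j3.537e+04 Ω
Step 3 — Series combination: Z_total = R + C = 39 - j3.537e+04 Ω = 3.537e+04∠-89.9° Ω.
Step 4 — Power factor: PF = cos(φ) = Re(Z)/|Z| = 39/3.537e+04 = 0.001103.
Step 5 — Type: Im(Z) = -3.537e+04 ⇒ leading (phase φ = -89.9°).

PF = 0.001103 (leading, φ = -89.9°)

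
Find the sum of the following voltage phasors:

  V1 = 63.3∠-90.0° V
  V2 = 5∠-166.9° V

Step 1 — Convert each phasor to rectangular form:
  V1 = 63.3·(cos(-90.0°) + j·sin(-90.0°)) = 0 - j63.3 V
  V2 = 5·(cos(-166.9°) + j·sin(-166.9°)) = -4.87 - j1.133 V
Step 2 — Sum components: V_total = -4.87 - j64.43 V.
Step 3 — Convert to polar: |V_total| = 64.62 V, ∠V_total = -94.3°.

V_total = 64.62∠-94.3° V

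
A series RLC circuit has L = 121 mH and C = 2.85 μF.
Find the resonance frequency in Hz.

Step 1 — Resonance condition Im(Z)=0 gives ω₀ = 1/√(LC).
Step 2 — ω₀ = 1/√(0.121·2.85e-06) = 1703 rad/s.
Step 3 — f₀ = ω₀/(2π) = 271 Hz.

f₀ = 271 Hz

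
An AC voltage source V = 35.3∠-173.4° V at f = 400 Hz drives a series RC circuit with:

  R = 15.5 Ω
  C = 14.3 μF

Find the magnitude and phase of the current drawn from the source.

Step 1 — Angular frequency: ω = 2π·f = 2π·400 = 2513 rad/s.
Step 2 — Component impedances:
  R: Z = R = 15.5 Ω
  C: Z = 1/(jωC) = -j/(ω·C) = 0 - j27.82 Ω
Step 3 — Series combination: Z_total = R + C = 15.5 - j27.82 Ω = 31.85∠-60.9° Ω.
Step 4 — Source phasor: V = 35.3∠-173.4° V = -35.07 - j4.057 V.
Step 5 — Ohm's law: I = V / Z_total = (-35.07 - j4.057) / (15.5 - j27.82) = -0.4245 - j1.024 A.
Step 6 — Convert to polar: |I| = 1.108 A, ∠I = -112.5°.

I = 1.108∠-112.5° A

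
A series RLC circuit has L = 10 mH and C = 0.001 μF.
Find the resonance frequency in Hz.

Step 1 — Resonance condition Im(Z)=0 gives ω₀ = 1/√(LC).
Step 2 — ω₀ = 1/√(0.01·1e-09) = 3.162e+05 rad/s.
Step 3 — f₀ = ω₀/(2π) = 5.033e+04 Hz.

f₀ = 5.033e+04 Hz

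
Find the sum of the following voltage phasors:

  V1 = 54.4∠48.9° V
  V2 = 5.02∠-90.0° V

Step 1 — Convert each phasor to rectangular form:
  V1 = 54.4·(cos(48.9°) + j·sin(48.9°)) = 35.76 + j40.99 V
  V2 = 5.02·(cos(-90.0°) + j·sin(-90.0°)) = 0 - j5.02 V
Step 2 — Sum components: V_total = 35.76 + j35.97 V.
Step 3 — Convert to polar: |V_total| = 50.72 V, ∠V_total = 45.2°.

V_total = 50.72∠45.2° V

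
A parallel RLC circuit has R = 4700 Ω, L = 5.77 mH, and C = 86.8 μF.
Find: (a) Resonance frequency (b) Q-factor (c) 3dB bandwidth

Step 1 — Resonance: ω₀ = 1/√(LC) = 1/√(0.00577·8.68e-05) = 1413 rad/s.
Step 2 — f₀ = ω₀/(2π) = 224.9 Hz.
Step 3 — Parallel Q: Q = R/(ω₀L) = 4700/(1413·0.00577) = 576.5.
Step 4 — Bandwidth: Δω = ω₀/Q = 2.451 rad/s; BW = Δω/(2π) = 0.3901 Hz.

(a) f₀ = 224.9 Hz  (b) Q = 576.5  (c) BW = 0.3901 Hz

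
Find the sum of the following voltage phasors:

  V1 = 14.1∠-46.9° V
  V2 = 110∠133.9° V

Step 1 — Convert each phasor to rectangular form:
  V1 = 14.1·(cos(-46.9°) + j·sin(-46.9°)) = 9.634 - j10.3 V
  V2 = 110·(cos(133.9°) + j·sin(133.9°)) = -76.27 + j79.26 V
Step 2 — Sum components: V_total = -66.64 + j68.97 V.
Step 3 — Convert to polar: |V_total| = 95.9 V, ∠V_total = 134.0°.

V_total = 95.9∠134.0° V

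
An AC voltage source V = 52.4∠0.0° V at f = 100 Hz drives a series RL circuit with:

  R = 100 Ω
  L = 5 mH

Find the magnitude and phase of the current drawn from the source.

Step 1 — Angular frequency: ω = 2π·f = 2π·100 = 628.3 rad/s.
Step 2 — Component impedances:
  R: Z = R = 100 Ω
  L: Z = jωL = j·628.3·0.005 = 0 + j3.142 Ω
Step 3 — Series combination: Z_total = R + L = 100 + j3.142 Ω = 100∠1.8° Ω.
Step 4 — Source phasor: V = 52.4∠0.0° V = 52.4 V.
Step 5 — Ohm's law: I = V / Z_total = (52.4) / (100 + j3.142) = 0.5235 - j0.01645 A.
Step 6 — Convert to polar: |I| = 0.5237 A, ∠I = -1.8°.

I = 0.5237∠-1.8° A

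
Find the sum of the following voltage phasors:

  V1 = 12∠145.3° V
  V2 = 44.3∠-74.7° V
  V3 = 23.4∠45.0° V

Step 1 — Convert each phasor to rectangular form:
  V1 = 12·(cos(145.3°) + j·sin(145.3°)) = -9.866 + j6.831 V
  V2 = 44.3·(cos(-74.7°) + j·sin(-74.7°)) = 11.69 - j42.73 V
  V3 = 23.4·(cos(45.0°) + j·sin(45.0°)) = 16.55 + j16.55 V
Step 2 — Sum components: V_total = 18.37 - j19.35 V.
Step 3 — Convert to polar: |V_total| = 26.68 V, ∠V_total = -46.5°.

V_total = 26.68∠-46.5° V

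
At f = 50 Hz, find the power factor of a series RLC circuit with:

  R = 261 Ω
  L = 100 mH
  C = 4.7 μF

Step 1 — Angular frequency: ω = 2π·f = 2π·50 = 314.2 rad/s.
Step 2 — Component impedances:
  R: Z = R = 261 Ω
  L: Z = jωL = j·314.2·0.1 = 0 + j31.42 Ω
  C: Z = 1/(jωC) = -j/(ω·C) = 0 - j677.3 Ω
Step 3 — Series combination: Z_total = R + L + C = 261 - j645.8 Ω = 696.6∠-68.0° Ω.
Step 4 — Power factor: PF = cos(φ) = Re(Z)/|Z| = 261/696.6 = 0.3747.
Step 5 — Type: Im(Z) = -645.8 ⇒ leading (phase φ = -68.0°).

PF = 0.3747 (leading, φ = -68.0°)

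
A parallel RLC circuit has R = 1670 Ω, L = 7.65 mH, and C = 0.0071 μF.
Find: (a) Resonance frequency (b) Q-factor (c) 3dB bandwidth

Step 1 — Resonance: ω₀ = 1/√(LC) = 1/√(0.00765·7.1e-09) = 1.357e+05 rad/s.
Step 2 — f₀ = ω₀/(2π) = 2.16e+04 Hz.
Step 3 — Parallel Q: Q = R/(ω₀L) = 1670/(1.357e+05·0.00765) = 1.609.
Step 4 — Bandwidth: Δω = ω₀/Q = 8.434e+04 rad/s; BW = Δω/(2π) = 1.342e+04 Hz.

(a) f₀ = 2.16e+04 Hz  (b) Q = 1.609  (c) BW = 1.342e+04 Hz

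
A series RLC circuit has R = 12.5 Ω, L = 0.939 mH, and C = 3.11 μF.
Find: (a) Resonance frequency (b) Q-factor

Step 1 — Resonance condition Im(Z)=0 gives ω₀ = 1/√(LC).
Step 2 — ω₀ = 1/√(0.000939·3.11e-06) = 1.85e+04 rad/s.
Step 3 — f₀ = ω₀/(2π) = 2945 Hz.
Step 4 — Series Q: Q = ω₀L/R = 1.85e+04·0.000939/12.5 = 1.39.

(a) f₀ = 2945 Hz  (b) Q = 1.39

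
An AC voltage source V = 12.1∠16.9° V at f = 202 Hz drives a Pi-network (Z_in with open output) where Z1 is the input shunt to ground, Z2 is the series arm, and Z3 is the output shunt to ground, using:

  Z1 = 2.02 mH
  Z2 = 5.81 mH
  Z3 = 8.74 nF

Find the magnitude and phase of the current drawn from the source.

Step 1 — Angular frequency: ω = 2π·f = 2π·202 = 1269 rad/s.
Step 2 — Component impedances:
  Z1: Z = jωL = j·1269·0.00202 = 0 + j2.564 Ω
  Z2: Z = jωL = j·1269·0.00581 = 0 + j7.374 Ω
  Z3: Z = 1/(jωC) = -j/(ω·C) = 0 - j9.015e+04 Ω
Step 3 — With open output, the series arm Z2 and the output shunt Z3 appear in series to ground: Z2 + Z3 = 0 - j9.014e+04 Ω.
Step 4 — Parallel with input shunt Z1: Z_in = Z1 || (Z2 + Z3) = 0 + j2.564 Ω = 2.564∠90.0° Ω.
Step 5 — Source phasor: V = 12.1∠16.9° V = 11.58 + j3.517 V.
Step 6 — Ohm's law: I = V / Z_total = (11.58 + j3.517) / (0 + j2.564) = 1.372 - j4.516 A.
Step 7 — Convert to polar: |I| = 4.719 A, ∠I = -73.1°.

I = 4.719∠-73.1° A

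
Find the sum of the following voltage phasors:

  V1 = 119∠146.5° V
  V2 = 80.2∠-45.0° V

Step 1 — Convert each phasor to rectangular form:
  V1 = 119·(cos(146.5°) + j·sin(146.5°)) = -99.23 + j65.68 V
  V2 = 80.2·(cos(-45.0°) + j·sin(-45.0°)) = 56.71 - j56.71 V
Step 2 — Sum components: V_total = -42.52 + j8.971 V.
Step 3 — Convert to polar: |V_total| = 43.46 V, ∠V_total = 168.1°.

V_total = 43.46∠168.1° V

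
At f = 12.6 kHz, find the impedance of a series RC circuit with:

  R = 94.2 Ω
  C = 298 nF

Step 1 — Angular frequency: ω = 2π·f = 2π·1.26e+04 = 7.917e+04 rad/s.
Step 2 — Component impedances:
  R: Z = R = 94.2 Ω
  C: Z = 1/(jωC) = -j/(ω·C) = 0 - j42.39 Ω
Step 3 — Series combination: Z_total = R + C = 94.2 - j42.39 Ω = 103.3∠-24.2° Ω.

Z = 94.2 - j42.39 Ω = 103.3∠-24.2° Ω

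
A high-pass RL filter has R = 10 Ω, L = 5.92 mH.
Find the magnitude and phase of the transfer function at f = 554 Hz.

Step 1 — Angular frequency: ω = 2π·554 = 3481 rad/s.
Step 2 — Transfer function: H(jω) = jωL/(R + jωL).
Step 3 — Numerator jωL = j·20.61; denominator R + jωL = 10 + j20.61.
Step 4 — H = 0.8094 + j0.3928.
Step 5 — Magnitude: |H| = 0.8997 (-0.9 dB); phase: φ = 25.9°.

|H| = 0.8997 (-0.9 dB), φ = 25.9°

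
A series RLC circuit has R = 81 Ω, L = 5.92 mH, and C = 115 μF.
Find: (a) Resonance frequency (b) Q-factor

Step 1 — Resonance condition Im(Z)=0 gives ω₀ = 1/√(LC).
Step 2 — ω₀ = 1/√(0.00592·0.000115) = 1212 rad/s.
Step 3 — f₀ = ω₀/(2π) = 192.9 Hz.
Step 4 — Series Q: Q = ω₀L/R = 1212·0.00592/81 = 0.08858.

(a) f₀ = 192.9 Hz  (b) Q = 0.08858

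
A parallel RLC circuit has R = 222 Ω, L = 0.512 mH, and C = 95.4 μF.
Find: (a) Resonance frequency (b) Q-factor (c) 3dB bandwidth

Step 1 — Resonance: ω₀ = 1/√(LC) = 1/√(0.000512·9.54e-05) = 4525 rad/s.
Step 2 — f₀ = ω₀/(2π) = 720.1 Hz.
Step 3 — Parallel Q: Q = R/(ω₀L) = 222/(4525·0.000512) = 95.83.
Step 4 — Bandwidth: Δω = ω₀/Q = 47.22 rad/s; BW = Δω/(2π) = 7.515 Hz.

(a) f₀ = 720.1 Hz  (b) Q = 95.83  (c) BW = 7.515 Hz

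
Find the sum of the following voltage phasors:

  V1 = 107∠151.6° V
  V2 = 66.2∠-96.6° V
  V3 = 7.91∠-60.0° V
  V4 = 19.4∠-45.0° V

Step 1 — Convert each phasor to rectangular form:
  V1 = 107·(cos(151.6°) + j·sin(151.6°)) = -94.12 + j50.89 V
  V2 = 66.2·(cos(-96.6°) + j·sin(-96.6°)) = -7.609 - j65.76 V
  V3 = 7.91·(cos(-60.0°) + j·sin(-60.0°)) = 3.955 - j6.85 V
  V4 = 19.4·(cos(-45.0°) + j·sin(-45.0°)) = 13.72 - j13.72 V
Step 2 — Sum components: V_total = -84.06 - j35.44 V.
Step 3 — Convert to polar: |V_total| = 91.22 V, ∠V_total = -157.1°.

V_total = 91.22∠-157.1° V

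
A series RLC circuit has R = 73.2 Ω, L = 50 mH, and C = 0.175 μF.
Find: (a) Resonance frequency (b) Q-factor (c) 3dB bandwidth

Step 1 — Resonance condition Im(Z)=0 gives ω₀ = 1/√(LC).
Step 2 — ω₀ = 1/√(0.05·1.75e-07) = 1.069e+04 rad/s.
Step 3 — f₀ = ω₀/(2π) = 1701 Hz.
Step 4 — Series Q: Q = ω₀L/R = 1.069e+04·0.05/73.2 = 7.302.
Step 5 — 3dB bandwidth: Δω = ω₀/Q = 1464 rad/s; BW = Δω/(2π) = 233 Hz.

(a) f₀ = 1701 Hz  (b) Q = 7.302  (c) BW = 233 Hz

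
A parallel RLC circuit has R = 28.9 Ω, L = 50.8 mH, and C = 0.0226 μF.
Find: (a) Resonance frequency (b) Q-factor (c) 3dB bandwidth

Step 1 — Resonance: ω₀ = 1/√(LC) = 1/√(0.0508·2.26e-08) = 2.951e+04 rad/s.
Step 2 — f₀ = ω₀/(2π) = 4697 Hz.
Step 3 — Parallel Q: Q = R/(ω₀L) = 28.9/(2.951e+04·0.0508) = 0.01928.
Step 4 — Bandwidth: Δω = ω₀/Q = 1.531e+06 rad/s; BW = Δω/(2π) = 2.437e+05 Hz.

(a) f₀ = 4697 Hz  (b) Q = 0.01928  (c) BW = 2.437e+05 Hz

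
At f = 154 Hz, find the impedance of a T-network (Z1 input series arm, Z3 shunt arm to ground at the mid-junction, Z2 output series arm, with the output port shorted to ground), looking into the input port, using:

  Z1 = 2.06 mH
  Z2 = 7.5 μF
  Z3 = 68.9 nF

Step 1 — Angular frequency: ω = 2π·f = 2π·154 = 967.6 rad/s.
Step 2 — Component impedances:
  Z1: Z = jωL = j·967.6·0.00206 = 0 + j1.993 Ω
  Z2: Z = 1/(jωC) = -j/(ω·C) = 0 - j137.8 Ω
  Z3: Z = 1/(jωC) = -j/(ω·C) = 0 - j1.5e+04 Ω
Step 3 — With the output port shorted to ground, the output series arm Z2 runs from the junction to ground; the shunt arm Z3 also runs from the junction to ground. They appear in parallel: Z3 || Z2 = 0 - j136.5 Ω.
Step 4 — Series with input arm Z1: Z_in = Z1 + (Z3 || Z2) = 0 - j134.5 Ω = 134.5∠-90.0° Ω.

Z = 0 - j134.5 Ω = 134.5∠-90.0° Ω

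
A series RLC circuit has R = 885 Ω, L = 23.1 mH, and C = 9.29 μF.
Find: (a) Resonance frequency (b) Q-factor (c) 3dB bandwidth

Step 1 — Resonance: ω₀ = 1/√(LC) = 1/√(0.0231·9.29e-06) = 2159 rad/s.
Step 2 — f₀ = ω₀/(2π) = 343.6 Hz.
Step 3 — Series Q: Q = ω₀L/R = 2159·0.0231/885 = 0.05634.
Step 4 — Bandwidth: Δω = ω₀/Q = 3.831e+04 rad/s; BW = Δω/(2π) = 6097 Hz.

(a) f₀ = 343.6 Hz  (b) Q = 0.05634  (c) BW = 6097 Hz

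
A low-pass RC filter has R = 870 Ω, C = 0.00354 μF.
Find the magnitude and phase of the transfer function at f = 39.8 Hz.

Step 1 — Angular frequency: ω = 2π·39.8 = 250.1 rad/s.
Step 2 — Transfer function: H(jω) = 1/(1 + jωRC).
Step 3 — Denominator: 1 + jωRC = 1 + j·250.1·870·3.54e-09 = 1 + j0.0007702.
Step 4 — H = 1 - j0.0007702.
Step 5 — Magnitude: |H| = 1 (-0.0 dB); phase: φ = -0.0°.

|H| = 1 (-0.0 dB), φ = -0.0°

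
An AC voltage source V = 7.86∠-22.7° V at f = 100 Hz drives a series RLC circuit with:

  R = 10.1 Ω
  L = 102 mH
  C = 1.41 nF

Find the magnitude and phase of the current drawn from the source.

Step 1 — Angular frequency: ω = 2π·f = 2π·100 = 628.3 rad/s.
Step 2 — Component impedances:
  R: Z = R = 10.1 Ω
  L: Z = jωL = j·628.3·0.102 = 0 + j64.09 Ω
  C: Z = 1/(jωC) = -j/(ω·C) = 0 - j1.129e+06 Ω
Step 3 — Series combination: Z_total = R + L + C = 10.1 - j1.129e+06 Ω = 1.129e+06∠-90.0° Ω.
Step 4 — Source phasor: V = 7.86∠-22.7° V = 7.251 - j3.033 V.
Step 5 — Ohm's law: I = V / Z_total = (7.251 - j3.033) / (10.1 - j1.129e+06) = 2.687e-06 + j6.424e-06 A.
Step 6 — Convert to polar: |I| = 6.964e-06 A, ∠I = 67.3°.

I = 6.964e-06∠67.3° A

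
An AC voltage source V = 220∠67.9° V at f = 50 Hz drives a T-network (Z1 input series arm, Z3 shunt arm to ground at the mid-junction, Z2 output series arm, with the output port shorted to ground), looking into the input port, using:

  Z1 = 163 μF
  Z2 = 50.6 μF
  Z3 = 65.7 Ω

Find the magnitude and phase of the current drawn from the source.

Step 1 — Angular frequency: ω = 2π·f = 2π·50 = 314.2 rad/s.
Step 2 — Component impedances:
  Z1: Z = 1/(jωC) = -j/(ω·C) = 0 - j19.53 Ω
  Z2: Z = 1/(jωC) = -j/(ω·C) = 0 - j62.91 Ω
  Z3: Z = R = 65.7 Ω
Step 3 — With the output port shorted to ground, the output series arm Z2 runs from the junction to ground; the shunt arm Z3 also runs from the junction to ground. They appear in parallel: Z3 || Z2 = 31.42 - j32.82 Ω.
Step 4 — Series with input arm Z1: Z_in = Z1 + (Z3 || Z2) = 31.42 - j52.35 Ω = 61.05∠-59.0° Ω.
Step 5 — Source phasor: V = 220∠67.9° V = 82.77 + j203.8 V.
Step 6 — Ohm's law: I = V / Z_total = (82.77 + j203.8) / (31.42 - j52.35) = -2.165 + j2.881 A.
Step 7 — Convert to polar: |I| = 3.603 A, ∠I = 126.9°.

I = 3.603∠126.9° A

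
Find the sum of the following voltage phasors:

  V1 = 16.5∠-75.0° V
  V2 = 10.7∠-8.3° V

Step 1 — Convert each phasor to rectangular form:
  V1 = 16.5·(cos(-75.0°) + j·sin(-75.0°)) = 4.271 - j15.94 V
  V2 = 10.7·(cos(-8.3°) + j·sin(-8.3°)) = 10.59 - j1.545 V
Step 2 — Sum components: V_total = 14.86 - j17.48 V.
Step 3 — Convert to polar: |V_total| = 22.94 V, ∠V_total = -49.6°.

V_total = 22.94∠-49.6° V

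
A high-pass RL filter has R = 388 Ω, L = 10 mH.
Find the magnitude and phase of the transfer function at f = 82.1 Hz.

Step 1 — Angular frequency: ω = 2π·82.1 = 515.8 rad/s.
Step 2 — Transfer function: H(jω) = jωL/(R + jωL).
Step 3 — Numerator jωL = j·5.158; denominator R + jωL = 388 + j5.158.
Step 4 — H = 0.0001767 + j0.01329.
Step 5 — Magnitude: |H| = 0.01329 (-37.5 dB); phase: φ = 89.2°.

|H| = 0.01329 (-37.5 dB), φ = 89.2°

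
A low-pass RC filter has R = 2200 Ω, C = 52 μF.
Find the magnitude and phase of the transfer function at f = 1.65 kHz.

Step 1 — Angular frequency: ω = 2π·1650 = 1.037e+04 rad/s.
Step 2 — Transfer function: H(jω) = 1/(1 + jωRC).
Step 3 — Denominator: 1 + jωRC = 1 + j·1.037e+04·2200·5.2e-05 = 1 + j1186.
Step 4 — H = 7.109e-07 - j0.0008432.
Step 5 — Magnitude: |H| = 0.0008432 (-61.5 dB); phase: φ = -90.0°.

|H| = 0.0008432 (-61.5 dB), φ = -90.0°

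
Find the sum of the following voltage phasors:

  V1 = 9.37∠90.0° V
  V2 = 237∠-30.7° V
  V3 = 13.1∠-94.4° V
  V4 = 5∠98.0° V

Step 1 — Convert each phasor to rectangular form:
  V1 = 9.37·(cos(90.0°) + j·sin(90.0°)) = 0 + j9.37 V
  V2 = 237·(cos(-30.7°) + j·sin(-30.7°)) = 203.8 - j121 V
  V3 = 13.1·(cos(-94.4°) + j·sin(-94.4°)) = -1.005 - j13.06 V
  V4 = 5·(cos(98.0°) + j·sin(98.0°)) = -0.6959 + j4.951 V
Step 2 — Sum components: V_total = 202.1 - j119.7 V.
Step 3 — Convert to polar: |V_total| = 234.9 V, ∠V_total = -30.6°.

V_total = 234.9∠-30.6° V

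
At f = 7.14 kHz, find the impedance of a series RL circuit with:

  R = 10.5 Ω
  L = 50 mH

Step 1 — Angular frequency: ω = 2π·f = 2π·7140 = 4.486e+04 rad/s.
Step 2 — Component impedances:
  R: Z = R = 10.5 Ω
  L: Z = jωL = j·4.486e+04·0.05 = 0 + j2243 Ω
Step 3 — Series combination: Z_total = R + L = 10.5 + j2243 Ω = 2243∠89.7° Ω.

Z = 10.5 + j2243 Ω = 2243∠89.7° Ω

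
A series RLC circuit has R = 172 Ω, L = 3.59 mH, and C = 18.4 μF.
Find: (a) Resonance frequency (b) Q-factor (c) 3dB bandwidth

Step 1 — Resonance condition Im(Z)=0 gives ω₀ = 1/√(LC).
Step 2 — ω₀ = 1/√(0.00359·1.84e-05) = 3891 rad/s.
Step 3 — f₀ = ω₀/(2π) = 619.2 Hz.
Step 4 — Series Q: Q = ω₀L/R = 3891·0.00359/172 = 0.08121.
Step 5 — 3dB bandwidth: Δω = ω₀/Q = 4.791e+04 rad/s; BW = Δω/(2π) = 7625 Hz.

(a) f₀ = 619.2 Hz  (b) Q = 0.08121  (c) BW = 7625 Hz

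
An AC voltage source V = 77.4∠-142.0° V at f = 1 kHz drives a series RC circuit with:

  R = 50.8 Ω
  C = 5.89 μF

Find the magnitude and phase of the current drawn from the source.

Step 1 — Angular frequency: ω = 2π·f = 2π·1000 = 6283 rad/s.
Step 2 — Component impedances:
  R: Z = R = 50.8 Ω
  C: Z = 1/(jωC) = -j/(ω·C) = 0 - j27.02 Ω
Step 3 — Series combination: Z_total = R + C = 50.8 - j27.02 Ω = 57.54∠-28.0° Ω.
Step 4 — Source phasor: V = 77.4∠-142.0° V = -60.99 - j47.65 V.
Step 5 — Ohm's law: I = V / Z_total = (-60.99 - j47.65) / (50.8 - j27.02) = -0.5469 - j1.229 A.
Step 6 — Convert to polar: |I| = 1.345 A, ∠I = -114.0°.

I = 1.345∠-114.0° A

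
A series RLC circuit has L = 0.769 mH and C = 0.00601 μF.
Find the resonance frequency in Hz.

Step 1 — Resonance condition Im(Z)=0 gives ω₀ = 1/√(LC).
Step 2 — ω₀ = 1/√(0.000769·6.01e-09) = 4.652e+05 rad/s.
Step 3 — f₀ = ω₀/(2π) = 7.403e+04 Hz.

f₀ = 7.403e+04 Hz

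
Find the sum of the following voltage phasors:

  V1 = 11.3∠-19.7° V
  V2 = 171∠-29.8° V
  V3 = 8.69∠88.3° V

Step 1 — Convert each phasor to rectangular form:
  V1 = 11.3·(cos(-19.7°) + j·sin(-19.7°)) = 10.64 - j3.809 V
  V2 = 171·(cos(-29.8°) + j·sin(-29.8°)) = 148.4 - j84.98 V
  V3 = 8.69·(cos(88.3°) + j·sin(88.3°)) = 0.2578 + j8.686 V
Step 2 — Sum components: V_total = 159.3 - j80.11 V.
Step 3 — Convert to polar: |V_total| = 178.3 V, ∠V_total = -26.7°.

V_total = 178.3∠-26.7° V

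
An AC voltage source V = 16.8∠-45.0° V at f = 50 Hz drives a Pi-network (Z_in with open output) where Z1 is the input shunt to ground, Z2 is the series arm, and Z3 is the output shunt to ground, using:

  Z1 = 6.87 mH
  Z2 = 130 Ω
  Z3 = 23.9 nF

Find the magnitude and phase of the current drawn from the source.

Step 1 — Angular frequency: ω = 2π·f = 2π·50 = 314.2 rad/s.
Step 2 — Component impedances:
  Z1: Z = jωL = j·314.2·0.00687 = 0 + j2.158 Ω
  Z2: Z = R = 130 Ω
  Z3: Z = 1/(jωC) = -j/(ω·C) = 0 - j1.332e+05 Ω
Step 3 — With open output, the series arm Z2 and the output shunt Z3 appear in series to ground: Z2 + Z3 = 130 - j1.332e+05 Ω.
Step 4 — Parallel with input shunt Z1: Z_in = Z1 || (Z2 + Z3) = 3.414e-08 + j2.158 Ω = 2.158∠90.0° Ω.
Step 5 — Source phasor: V = 16.8∠-45.0° V = 11.88 - j11.88 V.
Step 6 — Ohm's law: I = V / Z_total = (11.88 - j11.88) / (3.414e-08 + j2.158) = -5.504 - j5.504 A.
Step 7 — Convert to polar: |I| = 7.784 A, ∠I = -135.0°.

I = 7.784∠-135.0° A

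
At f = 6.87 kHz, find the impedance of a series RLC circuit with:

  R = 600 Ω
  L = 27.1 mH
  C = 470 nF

Step 1 — Angular frequency: ω = 2π·f = 2π·6870 = 4.317e+04 rad/s.
Step 2 — Component impedances:
  R: Z = R = 600 Ω
  L: Z = jωL = j·4.317e+04·0.0271 = 0 + j1170 Ω
  C: Z = 1/(jωC) = -j/(ω·C) = 0 - j49.29 Ω
Step 3 — Series combination: Z_total = R + L + C = 600 + j1120 Ω = 1271∠61.8° Ω.

Z = 600 + j1120 Ω = 1271∠61.8° Ω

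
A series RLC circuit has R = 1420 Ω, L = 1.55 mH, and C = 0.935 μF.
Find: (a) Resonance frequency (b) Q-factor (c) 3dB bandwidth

Step 1 — Resonance: ω₀ = 1/√(LC) = 1/√(0.00155·9.35e-07) = 2.627e+04 rad/s.
Step 2 — f₀ = ω₀/(2π) = 4181 Hz.
Step 3 — Series Q: Q = ω₀L/R = 2.627e+04·0.00155/1420 = 0.02867.
Step 4 — Bandwidth: Δω = ω₀/Q = 9.161e+05 rad/s; BW = Δω/(2π) = 1.458e+05 Hz.

(a) f₀ = 4181 Hz  (b) Q = 0.02867  (c) BW = 1.458e+05 Hz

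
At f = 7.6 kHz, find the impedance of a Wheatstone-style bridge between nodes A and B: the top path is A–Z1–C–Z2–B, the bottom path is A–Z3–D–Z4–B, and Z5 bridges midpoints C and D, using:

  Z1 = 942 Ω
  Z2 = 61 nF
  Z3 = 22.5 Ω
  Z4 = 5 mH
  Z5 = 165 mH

Step 1 — Angular frequency: ω = 2π·f = 2π·7600 = 4.775e+04 rad/s.
Step 2 — Component impedances:
  Z1: Z = R = 942 Ω
  Z2: Z = 1/(jωC) = -j/(ω·C) = 0 - j343.3 Ω
  Z3: Z = R = 22.5 Ω
  Z4: Z = jωL = j·4.775e+04·0.005 = 0 + j238.8 Ω
  Z5: Z = jωL = j·4.775e+04·0.165 = 0 + j7879 Ω
Step 3 — Bridge requires nodal analysis (the Z5 bridge couples midpoints C and D, so the two paths cannot be reduced to a simple series/parallel combination). Setting node B to ground and injecting 1 A at node A, the 3-node admittance system at A, C, D solves to V_A = Z_AB = 83.19 + j226.8 Ω = 241.6∠69.9° Ω.

Z = 83.19 + j226.8 Ω = 241.6∠69.9° Ω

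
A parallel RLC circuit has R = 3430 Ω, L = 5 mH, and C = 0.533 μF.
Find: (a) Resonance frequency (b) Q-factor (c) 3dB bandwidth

Step 1 — Resonance: ω₀ = 1/√(LC) = 1/√(0.005·5.33e-07) = 1.937e+04 rad/s.
Step 2 — f₀ = ω₀/(2π) = 3083 Hz.
Step 3 — Parallel Q: Q = R/(ω₀L) = 3430/(1.937e+04·0.005) = 35.41.
Step 4 — Bandwidth: Δω = ω₀/Q = 547 rad/s; BW = Δω/(2π) = 87.06 Hz.

(a) f₀ = 3083 Hz  (b) Q = 35.41  (c) BW = 87.06 Hz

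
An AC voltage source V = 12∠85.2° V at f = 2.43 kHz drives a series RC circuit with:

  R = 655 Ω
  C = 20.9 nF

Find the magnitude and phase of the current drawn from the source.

Step 1 — Angular frequency: ω = 2π·f = 2π·2430 = 1.527e+04 rad/s.
Step 2 — Component impedances:
  R: Z = R = 655 Ω
  C: Z = 1/(jωC) = -j/(ω·C) = 0 - j3134 Ω
Step 3 — Series combination: Z_total = R + C = 655 - j3134 Ω = 3201∠-78.2° Ω.
Step 4 — Source phasor: V = 12∠85.2° V = 1.004 + j11.96 V.
Step 5 — Ohm's law: I = V / Z_total = (1.004 + j11.96) / (655 - j3134) = -0.003592 + j0.001071 A.
Step 6 — Convert to polar: |I| = 0.003748 A, ∠I = 163.4°.

I = 0.003748∠163.4° A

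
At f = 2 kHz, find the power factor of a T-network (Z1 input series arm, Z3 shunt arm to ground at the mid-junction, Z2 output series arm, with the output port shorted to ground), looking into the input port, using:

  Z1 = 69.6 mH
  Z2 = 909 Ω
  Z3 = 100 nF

Step 1 — Angular frequency: ω = 2π·f = 2π·2000 = 1.257e+04 rad/s.
Step 2 — Component impedances:
  Z1: Z = jωL = j·1.257e+04·0.0696 = 0 + j874.6 Ω
  Z2: Z = R = 909 Ω
  Z3: Z = 1/(jωC) = -j/(ω·C) = 0 - j795.8 Ω
Step 3 — With the output port shorted to ground, the output series arm Z2 runs from the junction to ground; the shunt arm Z3 also runs from the junction to ground. They appear in parallel: Z3 || Z2 = 394.4 - j450.5 Ω.
Step 4 — Series with input arm Z1: Z_in = Z1 + (Z3 || Z2) = 394.4 + j424.1 Ω = 579.2∠47.1° Ω.
Step 5 — Power factor: PF = cos(φ) = Re(Z)/|Z| = 394.39/579.15 = 0.681.
Step 6 — Type: Im(Z) = 424.1 ⇒ lagging (phase φ = 47.1°).

PF = 0.681 (lagging, φ = 47.1°)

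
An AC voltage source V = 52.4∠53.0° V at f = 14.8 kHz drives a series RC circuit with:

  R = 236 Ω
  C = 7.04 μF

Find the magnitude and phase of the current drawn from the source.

Step 1 — Angular frequency: ω = 2π·f = 2π·1.48e+04 = 9.299e+04 rad/s.
Step 2 — Component impedances:
  R: Z = R = 236 Ω
  C: Z = 1/(jωC) = -j/(ω·C) = 0 - j1.528 Ω
Step 3 — Series combination: Z_total = R + C = 236 - j1.528 Ω = 236∠-0.4° Ω.
Step 4 — Source phasor: V = 52.4∠53.0° V = 31.54 + j41.85 V.
Step 5 — Ohm's law: I = V / Z_total = (31.54 + j41.85) / (236 - j1.528) = 0.1325 + j0.1782 A.
Step 6 — Convert to polar: |I| = 0.222 A, ∠I = 53.4°.

I = 0.222∠53.4° A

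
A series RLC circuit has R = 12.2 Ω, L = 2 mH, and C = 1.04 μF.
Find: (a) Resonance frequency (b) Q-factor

Step 1 — Resonance condition Im(Z)=0 gives ω₀ = 1/√(LC).
Step 2 — ω₀ = 1/√(0.002·1.04e-06) = 2.193e+04 rad/s.
Step 3 — f₀ = ω₀/(2π) = 3490 Hz.
Step 4 — Series Q: Q = ω₀L/R = 2.193e+04·0.002/12.2 = 3.595.

(a) f₀ = 3490 Hz  (b) Q = 3.595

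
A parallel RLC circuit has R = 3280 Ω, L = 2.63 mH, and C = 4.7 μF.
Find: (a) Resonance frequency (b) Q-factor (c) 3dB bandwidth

Step 1 — Resonance: ω₀ = 1/√(LC) = 1/√(0.00263·4.7e-06) = 8994 rad/s.
Step 2 — f₀ = ω₀/(2π) = 1432 Hz.
Step 3 — Parallel Q: Q = R/(ω₀L) = 3280/(8994·0.00263) = 138.7.
Step 4 — Bandwidth: Δω = ω₀/Q = 64.87 rad/s; BW = Δω/(2π) = 10.32 Hz.

(a) f₀ = 1432 Hz  (b) Q = 138.7  (c) BW = 10.32 Hz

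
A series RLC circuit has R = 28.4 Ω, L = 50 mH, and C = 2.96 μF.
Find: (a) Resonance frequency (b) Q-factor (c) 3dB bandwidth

Step 1 — Resonance condition Im(Z)=0 gives ω₀ = 1/√(LC).
Step 2 — ω₀ = 1/√(0.05·2.96e-06) = 2599 rad/s.
Step 3 — f₀ = ω₀/(2π) = 413.7 Hz.
Step 4 — Series Q: Q = ω₀L/R = 2599·0.05/28.4 = 4.576.
Step 5 — 3dB bandwidth: Δω = ω₀/Q = 568 rad/s; BW = Δω/(2π) = 90.4 Hz.

(a) f₀ = 413.7 Hz  (b) Q = 4.576  (c) BW = 90.4 Hz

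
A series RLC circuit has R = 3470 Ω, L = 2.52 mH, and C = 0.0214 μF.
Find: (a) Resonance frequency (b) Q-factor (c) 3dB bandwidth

Step 1 — Resonance: ω₀ = 1/√(LC) = 1/√(0.00252·2.14e-08) = 1.362e+05 rad/s.
Step 2 — f₀ = ω₀/(2π) = 2.167e+04 Hz.
Step 3 — Series Q: Q = ω₀L/R = 1.362e+05·0.00252/3470 = 0.09889.
Step 4 — Bandwidth: Δω = ω₀/Q = 1.377e+06 rad/s; BW = Δω/(2π) = 2.192e+05 Hz.

(a) f₀ = 2.167e+04 Hz  (b) Q = 0.09889  (c) BW = 2.192e+05 Hz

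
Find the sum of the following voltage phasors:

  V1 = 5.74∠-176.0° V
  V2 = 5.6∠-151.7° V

Step 1 — Convert each phasor to rectangular form:
  V1 = 5.74·(cos(-176.0°) + j·sin(-176.0°)) = -5.726 - j0.4004 V
  V2 = 5.6·(cos(-151.7°) + j·sin(-151.7°)) = -4.931 - j2.655 V
Step 2 — Sum components: V_total = -10.66 - j3.055 V.
Step 3 — Convert to polar: |V_total| = 11.09 V, ∠V_total = -164.0°.

V_total = 11.09∠-164.0° V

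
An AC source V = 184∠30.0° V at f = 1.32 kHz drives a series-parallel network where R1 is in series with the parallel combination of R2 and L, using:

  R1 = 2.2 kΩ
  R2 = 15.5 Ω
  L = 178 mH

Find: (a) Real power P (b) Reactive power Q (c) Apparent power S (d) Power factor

Step 1 — Angular frequency: ω = 2π·f = 2π·1320 = 8294 rad/s.
Step 2 — Component impedances:
  R1: Z = R = 2200 Ω
  R2: Z = R = 15.5 Ω
  L: Z = jωL = j·8294·0.178 = 0 + j1476 Ω
Step 3 — Parallel branch: R2 || L = 1/(1/R2 + 1/L) = 15.5 + j0.1627 Ω.
Step 4 — Series with R1: Z_total = R1 + (R2 || L) = 2215 + j0.1627 Ω = 2215∠0.0° Ω.
Step 5 — Source phasor: V = 184∠30.0° V = 159.3 + j92 V.
Step 6 — Current: I = V / Z = 0.07193 + j0.04152 A = 0.08305∠30.0° A.
Step 7 — Complex power: S = V·I* = 15.28 + j0.001122 VA.
Step 8 — Real power: P = Re(S) = 15.28 W.
Step 9 — Reactive power: Q = Im(S) = 0.001122 VAR.
Step 10 — Apparent power: |S| = 15.28 VA.
Step 11 — Power factor: PF = P/|S| = 1 (lagging).

(a) P = 15.28 W  (b) Q = 0.001122 VAR  (c) S = 15.28 VA  (d) PF = 1 (lagging)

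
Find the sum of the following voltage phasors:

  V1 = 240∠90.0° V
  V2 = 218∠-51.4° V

Step 1 — Convert each phasor to rectangular form:
  V1 = 240·(cos(90.0°) + j·sin(90.0°)) = 0 + j240 V
  V2 = 218·(cos(-51.4°) + j·sin(-51.4°)) = 136 - j170.4 V
Step 2 — Sum components: V_total = 136 + j69.63 V.
Step 3 — Convert to polar: |V_total| = 152.8 V, ∠V_total = 27.1°.

V_total = 152.8∠27.1° V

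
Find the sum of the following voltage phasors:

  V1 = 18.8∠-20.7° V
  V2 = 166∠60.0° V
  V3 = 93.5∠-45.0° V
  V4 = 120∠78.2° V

Step 1 — Convert each phasor to rectangular form:
  V1 = 18.8·(cos(-20.7°) + j·sin(-20.7°)) = 17.59 - j6.645 V
  V2 = 166·(cos(60.0°) + j·sin(60.0°)) = 83 + j143.8 V
  V3 = 93.5·(cos(-45.0°) + j·sin(-45.0°)) = 66.11 - j66.11 V
  V4 = 120·(cos(78.2°) + j·sin(78.2°)) = 24.54 + j117.5 V
Step 2 — Sum components: V_total = 191.2 + j188.5 V.
Step 3 — Convert to polar: |V_total| = 268.5 V, ∠V_total = 44.6°.

V_total = 268.5∠44.6° V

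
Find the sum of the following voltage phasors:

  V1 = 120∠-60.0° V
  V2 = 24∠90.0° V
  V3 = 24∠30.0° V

Step 1 — Convert each phasor to rectangular form:
  V1 = 120·(cos(-60.0°) + j·sin(-60.0°)) = 60 - j103.9 V
  V2 = 24·(cos(90.0°) + j·sin(90.0°)) = 0 + j24 V
  V3 = 24·(cos(30.0°) + j·sin(30.0°)) = 20.78 + j12 V
Step 2 — Sum components: V_total = 80.78 - j67.92 V.
Step 3 — Convert to polar: |V_total| = 105.5 V, ∠V_total = -40.1°.

V_total = 105.5∠-40.1° V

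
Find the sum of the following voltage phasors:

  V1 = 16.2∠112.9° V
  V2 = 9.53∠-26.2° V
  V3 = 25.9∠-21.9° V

Step 1 — Convert each phasor to rectangular form:
  V1 = 16.2·(cos(112.9°) + j·sin(112.9°)) = -6.304 + j14.92 V
  V2 = 9.53·(cos(-26.2°) + j·sin(-26.2°)) = 8.551 - j4.208 V
  V3 = 25.9·(cos(-21.9°) + j·sin(-21.9°)) = 24.03 - j9.66 V
Step 2 — Sum components: V_total = 26.28 + j1.055 V.
Step 3 — Convert to polar: |V_total| = 26.3 V, ∠V_total = 2.3°.

V_total = 26.3∠2.3° V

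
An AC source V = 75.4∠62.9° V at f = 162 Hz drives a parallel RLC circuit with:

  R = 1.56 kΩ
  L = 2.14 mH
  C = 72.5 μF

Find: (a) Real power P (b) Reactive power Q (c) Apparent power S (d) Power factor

Step 1 — Angular frequency: ω = 2π·f = 2π·162 = 1018 rad/s.
Step 2 — Component impedances:
  R: Z = R = 1560 Ω
  L: Z = jωL = j·1018·0.00214 = 0 + j2.178 Ω
  C: Z = 1/(jωC) = -j/(ω·C) = 0 - j13.55 Ω
Step 3 — Parallel combination: 1/Z_total = 1/R + 1/L + 1/C; Z_total = 0.004318 + j2.595 Ω = 2.595∠89.9° Ω.
Step 4 — Source phasor: V = 75.4∠62.9° V = 34.35 + j67.12 V.
Step 5 — Current: I = V / Z = 25.88 - j13.19 A = 29.05∠-27.0° A.
Step 6 — Complex power: S = V·I* = 3.644 + j2190 VA.
Step 7 — Real power: P = Re(S) = 3.644 W.
Step 8 — Reactive power: Q = Im(S) = 2190 VAR.
Step 9 — Apparent power: |S| = 2190 VA.
Step 10 — Power factor: PF = P/|S| = 0.001664 (lagging).

(a) P = 3.644 W  (b) Q = 2190 VAR  (c) S = 2190 VA  (d) PF = 0.001664 (lagging)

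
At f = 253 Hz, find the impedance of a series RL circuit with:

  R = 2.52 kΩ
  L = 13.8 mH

Step 1 — Angular frequency: ω = 2π·f = 2π·253 = 1590 rad/s.
Step 2 — Component impedances:
  R: Z = R = 2520 Ω
  L: Z = jωL = j·1590·0.0138 = 0 + j21.94 Ω
Step 3 — Series combination: Z_total = R + L = 2520 + j21.94 Ω = 2520∠0.5° Ω.

Z = 2520 + j21.94 Ω = 2520∠0.5° Ω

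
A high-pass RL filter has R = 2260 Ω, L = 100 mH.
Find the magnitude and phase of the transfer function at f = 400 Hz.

Step 1 — Angular frequency: ω = 2π·400 = 2513 rad/s.
Step 2 — Transfer function: H(jω) = jωL/(R + jωL).
Step 3 — Numerator jωL = j·251.3; denominator R + jωL = 2260 + j251.3.
Step 4 — H = 0.01222 + j0.1098.
Step 5 — Magnitude: |H| = 0.1105 (-19.1 dB); phase: φ = 83.7°.

|H| = 0.1105 (-19.1 dB), φ = 83.7°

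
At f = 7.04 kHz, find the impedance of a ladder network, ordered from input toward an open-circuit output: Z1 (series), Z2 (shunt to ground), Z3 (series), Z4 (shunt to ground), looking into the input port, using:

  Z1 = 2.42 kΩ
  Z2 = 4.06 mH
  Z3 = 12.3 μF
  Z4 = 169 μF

Step 1 — Angular frequency: ω = 2π·f = 2π·7040 = 4.423e+04 rad/s.
Step 2 — Component impedances:
  Z1: Z = R = 2420 Ω
  Z2: Z = jωL = j·4.423e+04·0.00406 = 0 + j179.6 Ω
  Z3: Z = 1/(jωC) = -j/(ω·C) = 0 - j1.838 Ω
  Z4: Z = 1/(jωC) = -j/(ω·C) = 0 - j0.1338 Ω
Step 3 — Ladder network (open output): work backward from the far end, alternating series and parallel combinations. Z_in = 2420 - j1.994 Ω = 2420∠-0.0° Ω.

Z = 2420 - j1.994 Ω = 2420∠-0.0° Ω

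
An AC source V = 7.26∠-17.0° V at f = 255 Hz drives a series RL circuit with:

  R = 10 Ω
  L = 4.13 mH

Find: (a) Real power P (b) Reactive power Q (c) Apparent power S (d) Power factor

Step 1 — Angular frequency: ω = 2π·f = 2π·255 = 1602 rad/s.
Step 2 — Component impedances:
  R: Z = R = 10 Ω
  L: Z = jωL = j·1602·0.00413 = 0 + j6.617 Ω
Step 3 — Series combination: Z_total = R + L = 10 + j6.617 Ω = 11.99∠33.5° Ω.
Step 4 — Source phasor: V = 7.26∠-17.0° V = 6.943 - j2.123 V.
Step 5 — Current: I = V / Z = 0.3852 - j0.4671 A = 0.6054∠-50.5° A.
Step 6 — Complex power: S = V·I* = 3.666 + j2.426 VA.
Step 7 — Real power: P = Re(S) = 3.666 W.
Step 8 — Reactive power: Q = Im(S) = 2.426 VAR.
Step 9 — Apparent power: |S| = 4.396 VA.
Step 10 — Power factor: PF = P/|S| = 0.834 (lagging).

(a) P = 3.666 W  (b) Q = 2.426 VAR  (c) S = 4.396 VA  (d) PF = 0.834 (lagging)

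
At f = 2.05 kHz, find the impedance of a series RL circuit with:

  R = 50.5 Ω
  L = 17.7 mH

Step 1 — Angular frequency: ω = 2π·f = 2π·2050 = 1.288e+04 rad/s.
Step 2 — Component impedances:
  R: Z = R = 50.5 Ω
  L: Z = jωL = j·1.288e+04·0.0177 = 0 + j228 Ω
Step 3 — Series combination: Z_total = R + L = 50.5 + j228 Ω = 233.5∠77.5° Ω.

Z = 50.5 + j228 Ω = 233.5∠77.5° Ω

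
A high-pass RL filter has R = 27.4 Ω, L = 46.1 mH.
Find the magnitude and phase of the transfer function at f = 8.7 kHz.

Step 1 — Angular frequency: ω = 2π·8700 = 5.466e+04 rad/s.
Step 2 — Transfer function: H(jω) = jωL/(R + jωL).
Step 3 — Numerator jωL = j·2520; denominator R + jωL = 27.4 + j2520.
Step 4 — H = 0.9999 + j0.01087.
Step 5 — Magnitude: |H| = 0.9999 (-0.0 dB); phase: φ = 0.6°.

|H| = 0.9999 (-0.0 dB), φ = 0.6°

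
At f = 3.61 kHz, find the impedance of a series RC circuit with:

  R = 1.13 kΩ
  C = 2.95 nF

Step 1 — Angular frequency: ω = 2π·f = 2π·3610 = 2.268e+04 rad/s.
Step 2 — Component impedances:
  R: Z = R = 1130 Ω
  C: Z = 1/(jωC) = -j/(ω·C) = 0 - j1.494e+04 Ω
Step 3 — Series combination: Z_total = R + C = 1130 - j1.494e+04 Ω = 1.499e+04∠-85.7° Ω.

Z = 1130 - j1.494e+04 Ω = 1.499e+04∠-85.7° Ω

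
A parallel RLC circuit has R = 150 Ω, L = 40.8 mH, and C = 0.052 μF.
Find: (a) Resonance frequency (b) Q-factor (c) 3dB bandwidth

Step 1 — Resonance: ω₀ = 1/√(LC) = 1/√(0.0408·5.2e-08) = 2.171e+04 rad/s.
Step 2 — f₀ = ω₀/(2π) = 3455 Hz.
Step 3 — Parallel Q: Q = R/(ω₀L) = 150/(2.171e+04·0.0408) = 0.1693.
Step 4 — Bandwidth: Δω = ω₀/Q = 1.282e+05 rad/s; BW = Δω/(2π) = 2.04e+04 Hz.

(a) f₀ = 3455 Hz  (b) Q = 0.1693  (c) BW = 2.04e+04 Hz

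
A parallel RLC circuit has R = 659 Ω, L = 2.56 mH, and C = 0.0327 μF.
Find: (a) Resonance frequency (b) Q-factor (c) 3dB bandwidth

Step 1 — Resonance: ω₀ = 1/√(LC) = 1/√(0.00256·3.27e-08) = 1.093e+05 rad/s.
Step 2 — f₀ = ω₀/(2π) = 1.74e+04 Hz.
Step 3 — Parallel Q: Q = R/(ω₀L) = 659/(1.093e+05·0.00256) = 2.355.
Step 4 — Bandwidth: Δω = ω₀/Q = 4.641e+04 rad/s; BW = Δω/(2π) = 7386 Hz.

(a) f₀ = 1.74e+04 Hz  (b) Q = 2.355  (c) BW = 7386 Hz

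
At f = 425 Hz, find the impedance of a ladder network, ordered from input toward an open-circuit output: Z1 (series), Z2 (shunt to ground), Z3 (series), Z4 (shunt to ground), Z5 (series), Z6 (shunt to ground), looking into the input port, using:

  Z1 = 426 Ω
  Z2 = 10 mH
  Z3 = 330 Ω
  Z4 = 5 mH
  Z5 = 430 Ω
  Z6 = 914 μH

Step 1 — Angular frequency: ω = 2π·f = 2π·425 = 2670 rad/s.
Step 2 — Component impedances:
  Z1: Z = R = 426 Ω
  Z2: Z = jωL = j·2670·0.01 = 0 + j26.7 Ω
  Z3: Z = R = 330 Ω
  Z4: Z = jωL = j·2670·0.005 = 0 + j13.35 Ω
  Z5: Z = R = 430 Ω
  Z6: Z = jωL = j·2670·0.000914 = 0 + j2.441 Ω
Step 3 — Ladder network (open output): work backward from the far end, alternating series and parallel combinations. Z_in = 428.1 + j26.45 Ω = 428.9∠3.5° Ω.

Z = 428.1 + j26.45 Ω = 428.9∠3.5° Ω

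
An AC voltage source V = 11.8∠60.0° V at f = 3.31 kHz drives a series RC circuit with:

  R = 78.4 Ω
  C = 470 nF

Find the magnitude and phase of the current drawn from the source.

Step 1 — Angular frequency: ω = 2π·f = 2π·3310 = 2.08e+04 rad/s.
Step 2 — Component impedances:
  R: Z = R = 78.4 Ω
  C: Z = 1/(jωC) = -j/(ω·C) = 0 - j102.3 Ω
Step 3 — Series combination: Z_total = R + C = 78.4 - j102.3 Ω = 128.9∠-52.5° Ω.
Step 4 — Source phasor: V = 11.8∠60.0° V = 5.9 + j10.22 V.
Step 5 — Ohm's law: I = V / Z_total = (5.9 + j10.22) / (78.4 - j102.3) = -0.03509 + j0.08456 A.
Step 6 — Convert to polar: |I| = 0.09155 A, ∠I = 112.5°.

I = 0.09155∠112.5° A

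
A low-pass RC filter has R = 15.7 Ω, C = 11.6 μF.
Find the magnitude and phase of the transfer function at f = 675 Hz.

Step 1 — Angular frequency: ω = 2π·675 = 4241 rad/s.
Step 2 — Transfer function: H(jω) = 1/(1 + jωRC).
Step 3 — Denominator: 1 + jωRC = 1 + j·4241·15.7·1.16e-05 = 1 + j0.7724.
Step 4 — H = 0.6263 - j0.4838.
Step 5 — Magnitude: |H| = 0.7914 (-2.0 dB); phase: φ = -37.7°.

|H| = 0.7914 (-2.0 dB), φ = -37.7°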